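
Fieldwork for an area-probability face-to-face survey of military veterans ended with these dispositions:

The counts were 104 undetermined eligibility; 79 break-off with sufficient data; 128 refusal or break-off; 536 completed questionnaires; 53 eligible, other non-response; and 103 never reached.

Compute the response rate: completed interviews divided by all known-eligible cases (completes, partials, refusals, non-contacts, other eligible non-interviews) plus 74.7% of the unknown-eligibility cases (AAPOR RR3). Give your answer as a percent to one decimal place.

54.9%

Top: 536
Determined eligible: 536 + 79 + 128 + 103 + 53 = 899
Eligible share of unknowns: 0.7470 × 104 = 77.69
Denominator: 899 + 77.69 = 976.69
RR3 = 536 / 976.69 = 0.5488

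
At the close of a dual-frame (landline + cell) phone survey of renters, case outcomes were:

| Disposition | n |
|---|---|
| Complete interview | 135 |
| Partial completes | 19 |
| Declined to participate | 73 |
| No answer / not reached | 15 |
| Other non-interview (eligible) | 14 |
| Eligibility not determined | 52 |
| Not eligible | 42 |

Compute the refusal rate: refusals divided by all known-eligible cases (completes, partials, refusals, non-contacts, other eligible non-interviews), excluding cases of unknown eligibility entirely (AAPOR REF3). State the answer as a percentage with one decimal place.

28.5%

Num = 73
Base = 135 + 19 + 73 + 15 + 14 = 256
REF3 = 73 / 256 = 0.2852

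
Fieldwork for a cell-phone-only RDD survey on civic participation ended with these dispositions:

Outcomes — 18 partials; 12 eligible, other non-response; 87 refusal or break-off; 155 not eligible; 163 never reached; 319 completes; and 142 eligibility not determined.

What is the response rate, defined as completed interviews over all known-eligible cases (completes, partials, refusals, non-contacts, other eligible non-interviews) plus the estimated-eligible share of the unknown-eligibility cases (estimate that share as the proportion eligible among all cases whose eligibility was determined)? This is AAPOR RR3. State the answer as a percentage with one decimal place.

44.8%

Num = 319
Eligible (known) = 319 + 18 + 87 + 163 + 12 = 599
e = 599 / (599 + 155) = 599 / 754 = 0.7944
Eligible share of unknowns = 0.7944 × 142 = 112.80
Base = 599 + 112.80 = 711.80
RR3 = 319 / 711.80 = 0.4482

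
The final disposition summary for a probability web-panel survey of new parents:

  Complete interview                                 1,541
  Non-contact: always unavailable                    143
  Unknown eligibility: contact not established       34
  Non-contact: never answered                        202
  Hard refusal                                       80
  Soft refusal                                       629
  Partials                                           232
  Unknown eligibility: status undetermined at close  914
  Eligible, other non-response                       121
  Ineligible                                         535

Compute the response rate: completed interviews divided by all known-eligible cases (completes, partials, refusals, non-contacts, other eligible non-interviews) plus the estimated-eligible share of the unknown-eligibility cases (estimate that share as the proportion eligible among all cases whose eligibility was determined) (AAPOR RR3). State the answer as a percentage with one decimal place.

41.1%

Declined to participate = 80 + 629 = 709
Never reached = 202 + 143 = 345
Unknown if eligible = 34 + 914 = 948
Num: 1541
Determined eligible: 1541 + 232 + 709 + 345 + 121 = 2948
e = 2948 / (2948 + 535) = 2948 / 3483 = 0.8464
Estimated eligible among unknowns: 0.8464 × 948 = 802.39
Base: 2948 + 802.39 = 3750.39
RR3 = 1541 / 3750.39 = 0.4109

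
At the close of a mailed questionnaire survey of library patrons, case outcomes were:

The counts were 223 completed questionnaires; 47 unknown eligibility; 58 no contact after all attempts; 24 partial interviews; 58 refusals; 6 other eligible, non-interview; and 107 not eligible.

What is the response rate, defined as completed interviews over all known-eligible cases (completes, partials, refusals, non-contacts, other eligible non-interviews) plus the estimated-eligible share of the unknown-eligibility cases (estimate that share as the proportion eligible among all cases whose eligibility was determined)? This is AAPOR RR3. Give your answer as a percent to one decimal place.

Numerator: 223
Known eligible: 223 + 24 + 58 + 58 + 6 = 369
e = 369 / (369 + 107) = 369 / 476 = 0.7752
Eligible share of unknowns: 0.7752 × 47 = 36.43
Denom: 369 + 36.43 = 405.43
RR3 = 223 / 405.43 = 0.5500

55.0%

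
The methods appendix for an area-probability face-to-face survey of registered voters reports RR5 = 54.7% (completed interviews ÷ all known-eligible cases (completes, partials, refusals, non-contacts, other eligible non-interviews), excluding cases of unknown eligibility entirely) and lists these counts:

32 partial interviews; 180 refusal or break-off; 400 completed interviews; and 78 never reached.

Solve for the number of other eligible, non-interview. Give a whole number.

RR5 = 400 / D = 0.547
D = 400 / 0.547 = 731.3
Rest of base = 690
other eligible, non-interview = 731.3 − 690 ≈ 41

41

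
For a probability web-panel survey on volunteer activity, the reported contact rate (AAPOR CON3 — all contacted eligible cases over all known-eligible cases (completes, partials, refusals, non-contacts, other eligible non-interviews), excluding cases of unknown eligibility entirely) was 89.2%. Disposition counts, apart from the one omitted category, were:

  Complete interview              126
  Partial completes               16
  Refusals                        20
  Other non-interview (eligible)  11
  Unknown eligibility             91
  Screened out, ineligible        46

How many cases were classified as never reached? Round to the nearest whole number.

21

Numerator = 126 + 16 + 20 + 11 = 173
CON3 = 173 / D = 0.892
D = 173 / 0.892 = 193.9
Rest of base = 173
never reached = 193.9 − 173 ≈ 21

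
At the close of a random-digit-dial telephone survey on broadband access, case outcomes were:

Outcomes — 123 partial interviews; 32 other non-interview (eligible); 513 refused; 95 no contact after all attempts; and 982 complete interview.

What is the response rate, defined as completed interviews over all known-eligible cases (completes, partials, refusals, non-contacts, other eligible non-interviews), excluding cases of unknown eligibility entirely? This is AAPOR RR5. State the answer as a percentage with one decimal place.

56.3%

Numerator: 982
Base: 982 + 123 + 513 + 95 + 32 = 1745
RR5 = 982 / 1745 = 0.5628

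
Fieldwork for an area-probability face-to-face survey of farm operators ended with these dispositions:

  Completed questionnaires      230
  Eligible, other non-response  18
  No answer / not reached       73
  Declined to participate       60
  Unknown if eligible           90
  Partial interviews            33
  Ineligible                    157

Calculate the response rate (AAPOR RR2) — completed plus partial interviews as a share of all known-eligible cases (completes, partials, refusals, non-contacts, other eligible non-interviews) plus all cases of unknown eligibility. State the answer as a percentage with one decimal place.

52.2%

Num: 230 + 33 = 263
Denominator: 230 + 33 + 60 + 73 + 18 + 90 = 504
RR2 = 263 / 504 = 0.5218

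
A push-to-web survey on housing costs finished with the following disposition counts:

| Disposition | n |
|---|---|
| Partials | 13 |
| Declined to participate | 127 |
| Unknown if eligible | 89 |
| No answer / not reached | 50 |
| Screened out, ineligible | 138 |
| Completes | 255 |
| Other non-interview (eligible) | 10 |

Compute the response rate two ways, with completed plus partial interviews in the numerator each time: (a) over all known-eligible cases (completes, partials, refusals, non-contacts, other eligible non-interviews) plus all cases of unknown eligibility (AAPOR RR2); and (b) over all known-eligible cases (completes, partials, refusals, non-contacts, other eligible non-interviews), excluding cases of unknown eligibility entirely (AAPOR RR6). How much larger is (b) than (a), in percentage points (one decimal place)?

9.6

Numerator → 255 + 13 = 268
Denom → 255 + 13 + 127 + 50 + 10 + 89 = 544
RR2 = 268 / 544 = 0.4926
Denom → 255 + 13 + 127 + 50 + 10 = 455
RR6 = 268 / 455 = 0.5890
Difference = 58.90 − 49.26 = 9.64 percentage points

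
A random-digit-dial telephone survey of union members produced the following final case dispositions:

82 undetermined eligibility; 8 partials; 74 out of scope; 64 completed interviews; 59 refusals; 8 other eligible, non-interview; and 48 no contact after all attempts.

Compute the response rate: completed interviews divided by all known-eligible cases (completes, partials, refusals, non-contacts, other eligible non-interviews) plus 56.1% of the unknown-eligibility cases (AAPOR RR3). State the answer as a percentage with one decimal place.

27.5%

Numerator → 64
Known eligible → 64 + 8 + 59 + 48 + 8 = 187
Estimated eligible among unknowns → 0.5610 × 82 = 46.00
Denominator → 187 + 46.00 = 233.00
RR3 = 64 / 233.00 = 0.2747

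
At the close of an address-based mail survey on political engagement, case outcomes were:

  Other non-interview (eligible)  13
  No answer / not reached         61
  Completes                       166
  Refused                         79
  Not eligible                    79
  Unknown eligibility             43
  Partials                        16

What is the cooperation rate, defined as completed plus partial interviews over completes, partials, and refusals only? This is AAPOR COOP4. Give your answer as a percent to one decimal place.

69.7%

Num = 166 + 16 = 182
Denom = 166 + 16 + 79 = 261
COOP4 = 182 / 261 = 0.6973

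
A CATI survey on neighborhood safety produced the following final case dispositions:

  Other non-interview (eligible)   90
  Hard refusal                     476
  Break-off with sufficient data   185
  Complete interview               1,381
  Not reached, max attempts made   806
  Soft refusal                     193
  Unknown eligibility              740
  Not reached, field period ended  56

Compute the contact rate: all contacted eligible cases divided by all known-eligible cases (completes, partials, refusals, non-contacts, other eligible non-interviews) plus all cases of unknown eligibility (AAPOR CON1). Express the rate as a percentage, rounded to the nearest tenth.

Refusal or break-off = 476 + 193 = 669
Non-contacts = 56 + 806 = 862
Numerator = 1381 + 185 + 669 + 90 = 2325
Base = 1381 + 185 + 669 + 862 + 90 + 740 = 3927
CON1 = 2325 / 3927 = 0.5921

59.2%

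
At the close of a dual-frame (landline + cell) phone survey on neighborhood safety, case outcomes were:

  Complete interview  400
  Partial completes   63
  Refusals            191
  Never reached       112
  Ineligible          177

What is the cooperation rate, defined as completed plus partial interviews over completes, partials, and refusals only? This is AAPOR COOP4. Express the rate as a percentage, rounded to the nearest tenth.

70.8%

Num: 400 + 63 = 463
Denom: 400 + 63 + 191 = 654
COOP4 = 463 / 654 = 0.7080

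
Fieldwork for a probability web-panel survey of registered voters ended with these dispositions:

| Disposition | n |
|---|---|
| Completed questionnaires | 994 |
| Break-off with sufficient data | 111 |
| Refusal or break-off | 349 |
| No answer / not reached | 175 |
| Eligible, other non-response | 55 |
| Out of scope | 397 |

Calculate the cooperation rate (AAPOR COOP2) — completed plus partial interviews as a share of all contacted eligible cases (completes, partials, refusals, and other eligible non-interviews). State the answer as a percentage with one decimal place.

Num: 994 + 111 = 1105
Base: 994 + 111 + 349 + 55 = 1509
COOP2 = 1105 / 1509 = 0.7323

73.2%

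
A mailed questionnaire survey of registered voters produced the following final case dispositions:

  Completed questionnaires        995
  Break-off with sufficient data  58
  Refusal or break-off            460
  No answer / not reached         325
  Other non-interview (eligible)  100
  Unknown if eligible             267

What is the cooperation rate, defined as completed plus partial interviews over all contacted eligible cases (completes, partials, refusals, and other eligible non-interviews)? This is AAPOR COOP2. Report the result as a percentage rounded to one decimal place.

65.3%

Num = 995 + 58 = 1053
Denominator = 995 + 58 + 460 + 100 = 1613
COOP2 = 1053 / 1613 = 0.6528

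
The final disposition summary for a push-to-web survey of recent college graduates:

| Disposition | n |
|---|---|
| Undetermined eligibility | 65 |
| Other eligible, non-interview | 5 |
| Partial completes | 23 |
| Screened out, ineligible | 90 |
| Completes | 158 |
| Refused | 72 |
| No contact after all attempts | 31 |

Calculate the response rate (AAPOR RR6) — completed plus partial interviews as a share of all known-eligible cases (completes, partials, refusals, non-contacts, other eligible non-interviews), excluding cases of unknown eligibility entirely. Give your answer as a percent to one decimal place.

62.6%

Num = 158 + 23 = 181
Denominator = 158 + 23 + 72 + 31 + 5 = 289
RR6 = 181 / 289 = 0.6263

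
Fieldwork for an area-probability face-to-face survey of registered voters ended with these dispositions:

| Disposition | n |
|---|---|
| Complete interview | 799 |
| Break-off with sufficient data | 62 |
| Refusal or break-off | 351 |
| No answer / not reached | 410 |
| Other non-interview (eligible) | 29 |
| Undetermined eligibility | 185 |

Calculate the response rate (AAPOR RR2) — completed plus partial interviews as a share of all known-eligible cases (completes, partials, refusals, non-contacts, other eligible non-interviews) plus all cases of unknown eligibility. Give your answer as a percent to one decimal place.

46.9%

Numerator: 799 + 62 = 861
Denominator: 799 + 62 + 351 + 410 + 29 + 185 = 1836
RR2 = 861 / 1836 = 0.4690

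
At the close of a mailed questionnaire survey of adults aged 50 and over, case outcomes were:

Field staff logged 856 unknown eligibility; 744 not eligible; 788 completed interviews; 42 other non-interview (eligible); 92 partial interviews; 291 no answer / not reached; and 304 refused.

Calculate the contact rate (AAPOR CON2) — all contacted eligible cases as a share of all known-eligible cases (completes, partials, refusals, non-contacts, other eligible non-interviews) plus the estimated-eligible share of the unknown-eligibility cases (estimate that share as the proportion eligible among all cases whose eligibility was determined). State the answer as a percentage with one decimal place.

58.6%

Numerator = 788 + 92 + 304 + 42 = 1226
Eligible (known) = 788 + 92 + 304 + 291 + 42 = 1517
e = 1517 / (1517 + 744) = 1517 / 2261 = 0.6709
e × U = 0.6709 × 856 = 574.29
Denom = 1517 + 574.29 = 2091.29
CON2 = 1226 / 2091.29 = 0.5862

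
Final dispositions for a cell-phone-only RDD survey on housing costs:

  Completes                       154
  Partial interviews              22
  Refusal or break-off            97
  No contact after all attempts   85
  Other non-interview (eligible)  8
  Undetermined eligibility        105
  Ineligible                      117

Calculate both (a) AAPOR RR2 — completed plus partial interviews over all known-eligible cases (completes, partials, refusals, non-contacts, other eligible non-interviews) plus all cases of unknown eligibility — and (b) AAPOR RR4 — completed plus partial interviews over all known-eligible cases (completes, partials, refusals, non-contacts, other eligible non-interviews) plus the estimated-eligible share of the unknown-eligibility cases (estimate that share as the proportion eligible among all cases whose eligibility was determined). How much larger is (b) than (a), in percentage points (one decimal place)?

2.1

Top: 154 + 22 = 176
Base: 154 + 22 + 97 + 85 + 8 + 105 = 471
RR2 = 176 / 471 = 0.3737
Eligible (known): 154 + 22 + 97 + 85 + 8 = 366
e = 366 / (366 + 117) = 366 / 483 = 0.7578
Estimated eligible among unknowns: 0.7578 × 105 = 79.57
Base: 366 + 79.57 = 445.57
RR4 = 176 / 445.57 = 0.3950
Difference = 39.50 − 37.37 = 2.13 percentage points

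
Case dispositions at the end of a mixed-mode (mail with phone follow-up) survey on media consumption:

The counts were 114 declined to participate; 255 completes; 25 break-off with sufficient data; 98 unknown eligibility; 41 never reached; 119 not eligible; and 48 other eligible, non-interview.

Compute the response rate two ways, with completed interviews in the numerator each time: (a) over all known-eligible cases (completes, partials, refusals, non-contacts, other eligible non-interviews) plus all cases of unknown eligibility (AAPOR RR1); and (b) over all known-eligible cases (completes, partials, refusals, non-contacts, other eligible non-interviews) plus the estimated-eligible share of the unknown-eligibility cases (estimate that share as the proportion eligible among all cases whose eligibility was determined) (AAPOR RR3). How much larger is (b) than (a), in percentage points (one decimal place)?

Top: 255
Denominator: 255 + 25 + 114 + 41 + 48 + 98 = 581
RR1 = 255 / 581 = 0.4389
Eligible (known): 255 + 25 + 114 + 41 + 48 = 483
e = 483 / (483 + 119) = 483 / 602 = 0.8023
e × U: 0.8023 × 98 = 78.63
Denominator: 483 + 78.63 = 561.63
RR3 = 255 / 561.63 = 0.4540
Difference = 45.40 − 43.89 = 1.51 percentage points

1.5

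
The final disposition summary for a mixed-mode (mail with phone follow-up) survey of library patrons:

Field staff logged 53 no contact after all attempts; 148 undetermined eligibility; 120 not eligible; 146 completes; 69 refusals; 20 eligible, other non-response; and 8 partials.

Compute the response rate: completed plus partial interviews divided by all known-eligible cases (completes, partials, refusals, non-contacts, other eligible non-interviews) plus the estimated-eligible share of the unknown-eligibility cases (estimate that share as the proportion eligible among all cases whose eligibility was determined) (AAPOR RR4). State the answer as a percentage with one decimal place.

38.4%

Numerator → 146 + 8 = 154
Known eligible → 146 + 8 + 69 + 53 + 20 = 296
e = 296 / (296 + 120) = 296 / 416 = 0.7115
Estimated eligible among unknowns → 0.7115 × 148 = 105.30
Denominator → 296 + 105.30 = 401.30
RR4 = 154 / 401.30 = 0.3838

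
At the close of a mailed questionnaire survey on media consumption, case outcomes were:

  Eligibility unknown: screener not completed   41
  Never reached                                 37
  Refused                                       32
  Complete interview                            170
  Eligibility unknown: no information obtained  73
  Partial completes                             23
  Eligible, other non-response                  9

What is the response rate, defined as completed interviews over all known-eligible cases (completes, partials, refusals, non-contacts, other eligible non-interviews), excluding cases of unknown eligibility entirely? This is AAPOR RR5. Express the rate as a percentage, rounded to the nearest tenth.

62.7%

Undetermined eligibility = 41 + 73 = 114
Num = 170
Denom = 170 + 23 + 32 + 37 + 9 = 271
RR5 = 170 / 271 = 0.6273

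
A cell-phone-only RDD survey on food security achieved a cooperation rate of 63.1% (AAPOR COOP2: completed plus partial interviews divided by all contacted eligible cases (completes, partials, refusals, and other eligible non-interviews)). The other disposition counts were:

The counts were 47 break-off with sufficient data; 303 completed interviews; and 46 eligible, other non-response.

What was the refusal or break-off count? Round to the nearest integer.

Num: 303 + 47 = 350
COOP2 = 350 / D = 0.631
D = 350 / 0.631 = 554.7
Rest of base = 396
refusal or break-off = 554.7 − 396 ≈ 159

159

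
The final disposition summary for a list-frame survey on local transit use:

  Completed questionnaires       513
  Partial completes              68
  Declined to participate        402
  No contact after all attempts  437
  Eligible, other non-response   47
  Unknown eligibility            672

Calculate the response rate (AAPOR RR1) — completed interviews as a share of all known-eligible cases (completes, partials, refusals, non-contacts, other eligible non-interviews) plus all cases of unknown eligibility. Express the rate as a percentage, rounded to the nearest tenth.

Top = 513
Base = 513 + 68 + 402 + 437 + 47 + 672 = 2139
RR1 = 513 / 2139 = 0.2398

24.0%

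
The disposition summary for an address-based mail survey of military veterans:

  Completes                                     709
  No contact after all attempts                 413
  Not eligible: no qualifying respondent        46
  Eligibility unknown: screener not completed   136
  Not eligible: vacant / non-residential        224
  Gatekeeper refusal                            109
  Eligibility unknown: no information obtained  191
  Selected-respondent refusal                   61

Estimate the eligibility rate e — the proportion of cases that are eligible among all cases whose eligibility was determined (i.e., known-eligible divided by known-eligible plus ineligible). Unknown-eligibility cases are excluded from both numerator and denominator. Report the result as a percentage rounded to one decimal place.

Refused = 109 + 61 = 170
Undetermined eligibility = 136 + 191 = 327
Out of scope = 46 + 224 = 270
Eligible (known) = 709 + 170 + 413 = 1292
e = 1292 / (1292 + 270) = 1292 / 1562 = 0.8271

82.7%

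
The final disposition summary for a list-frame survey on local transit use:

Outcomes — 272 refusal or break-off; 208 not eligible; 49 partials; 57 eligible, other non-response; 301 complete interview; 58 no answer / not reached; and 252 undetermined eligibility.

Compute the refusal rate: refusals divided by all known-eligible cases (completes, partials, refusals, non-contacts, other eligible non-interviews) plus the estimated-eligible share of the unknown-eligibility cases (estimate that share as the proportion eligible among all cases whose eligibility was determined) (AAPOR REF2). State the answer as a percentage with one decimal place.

Numerator → 272
Eligible (known) → 301 + 49 + 272 + 58 + 57 = 737
e = 737 / (737 + 208) = 737 / 945 = 0.7799
Eligible share of unknowns → 0.7799 × 252 = 196.53
Base → 737 + 196.53 = 933.53
REF2 = 272 / 933.53 = 0.2914

29.1%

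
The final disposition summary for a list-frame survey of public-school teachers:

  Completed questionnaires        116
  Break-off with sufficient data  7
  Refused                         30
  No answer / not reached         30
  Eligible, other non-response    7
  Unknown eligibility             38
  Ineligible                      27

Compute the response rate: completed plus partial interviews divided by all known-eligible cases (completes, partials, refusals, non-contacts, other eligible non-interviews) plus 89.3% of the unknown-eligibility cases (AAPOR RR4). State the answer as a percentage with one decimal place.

Num = 116 + 7 = 123
Known eligible = 116 + 7 + 30 + 30 + 7 = 190
Eligible share of unknowns = 0.8930 × 38 = 33.93
Denominator = 190 + 33.93 = 223.93
RR4 = 123 / 223.93 = 0.5493

54.9%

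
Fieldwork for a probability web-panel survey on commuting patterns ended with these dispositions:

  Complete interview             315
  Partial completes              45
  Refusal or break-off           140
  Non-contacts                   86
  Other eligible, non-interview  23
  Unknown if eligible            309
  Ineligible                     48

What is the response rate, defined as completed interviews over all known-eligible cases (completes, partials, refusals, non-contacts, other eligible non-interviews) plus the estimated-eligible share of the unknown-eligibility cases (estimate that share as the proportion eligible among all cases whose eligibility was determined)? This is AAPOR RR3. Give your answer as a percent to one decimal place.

35.2%

Top: 315
Eligible (known): 315 + 45 + 140 + 86 + 23 = 609
e = 609 / (609 + 48) = 609 / 657 = 0.9269
Estimated eligible among unknowns: 0.9269 × 309 = 286.41
Denominator: 609 + 286.41 = 895.41
RR3 = 315 / 895.41 = 0.3518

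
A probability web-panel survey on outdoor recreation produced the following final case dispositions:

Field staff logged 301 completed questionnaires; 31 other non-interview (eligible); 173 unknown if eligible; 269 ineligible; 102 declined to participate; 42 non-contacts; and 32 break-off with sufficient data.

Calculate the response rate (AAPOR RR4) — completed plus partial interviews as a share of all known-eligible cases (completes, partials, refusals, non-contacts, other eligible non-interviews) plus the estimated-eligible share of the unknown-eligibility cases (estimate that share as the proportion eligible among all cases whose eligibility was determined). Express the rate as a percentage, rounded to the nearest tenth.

53.6%

Numerator: 301 + 32 = 333
Eligible (known): 301 + 32 + 102 + 42 + 31 = 508
e = 508 / (508 + 269) = 508 / 777 = 0.6538
Eligible share of unknowns: 0.6538 × 173 = 113.11
Base: 508 + 113.11 = 621.11
RR4 = 333 / 621.11 = 0.5361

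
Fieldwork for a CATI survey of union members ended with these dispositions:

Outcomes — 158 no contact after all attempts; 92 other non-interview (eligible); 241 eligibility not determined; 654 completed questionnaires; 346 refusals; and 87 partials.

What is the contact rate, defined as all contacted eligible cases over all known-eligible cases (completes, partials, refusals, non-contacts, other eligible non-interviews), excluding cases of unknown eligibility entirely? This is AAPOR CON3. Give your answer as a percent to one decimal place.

88.2%

Num = 654 + 87 + 346 + 92 = 1179
Base = 654 + 87 + 346 + 158 + 92 = 1337
CON3 = 1179 / 1337 = 0.8818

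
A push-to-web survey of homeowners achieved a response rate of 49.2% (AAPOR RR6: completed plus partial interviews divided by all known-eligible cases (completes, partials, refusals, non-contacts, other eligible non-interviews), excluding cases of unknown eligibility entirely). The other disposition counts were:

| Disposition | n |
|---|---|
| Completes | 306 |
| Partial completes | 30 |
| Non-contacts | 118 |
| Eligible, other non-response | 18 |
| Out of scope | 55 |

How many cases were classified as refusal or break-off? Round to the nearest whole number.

Numerator → 306 + 30 = 336
RR6 = 336 / D = 0.492
D = 336 / 0.492 = 682.9
Rest of base = 472
refusal or break-off = 682.9 − 472 ≈ 211

211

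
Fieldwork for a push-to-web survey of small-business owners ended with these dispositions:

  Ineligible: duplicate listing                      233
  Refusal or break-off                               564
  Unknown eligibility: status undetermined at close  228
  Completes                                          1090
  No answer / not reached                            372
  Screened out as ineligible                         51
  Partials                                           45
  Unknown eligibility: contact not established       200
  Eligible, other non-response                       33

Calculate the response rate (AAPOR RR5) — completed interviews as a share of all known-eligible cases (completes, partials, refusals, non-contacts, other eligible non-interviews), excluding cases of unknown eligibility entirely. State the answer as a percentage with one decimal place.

Undetermined eligibility = 200 + 228 = 428
Out of scope = 51 + 233 = 284
Numerator: 1090
Base: 1090 + 45 + 564 + 372 + 33 = 2104
RR5 = 1090 / 2104 = 0.5181

51.8%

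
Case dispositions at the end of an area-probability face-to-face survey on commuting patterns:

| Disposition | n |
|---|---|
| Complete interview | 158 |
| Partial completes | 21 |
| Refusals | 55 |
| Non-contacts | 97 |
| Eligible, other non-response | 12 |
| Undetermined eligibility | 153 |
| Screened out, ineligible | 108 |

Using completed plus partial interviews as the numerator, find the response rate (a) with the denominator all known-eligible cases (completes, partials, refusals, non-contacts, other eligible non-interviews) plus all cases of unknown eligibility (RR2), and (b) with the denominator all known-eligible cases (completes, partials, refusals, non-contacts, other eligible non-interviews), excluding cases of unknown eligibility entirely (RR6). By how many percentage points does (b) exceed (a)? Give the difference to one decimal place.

Num → 158 + 21 = 179
Denom → 158 + 21 + 55 + 97 + 12 + 153 = 496
RR2 = 179 / 496 = 0.3609
Denom → 158 + 21 + 55 + 97 + 12 = 343
RR6 = 179 / 343 = 0.5219
Difference = 52.19 − 36.09 = 16.10 percentage points

16.1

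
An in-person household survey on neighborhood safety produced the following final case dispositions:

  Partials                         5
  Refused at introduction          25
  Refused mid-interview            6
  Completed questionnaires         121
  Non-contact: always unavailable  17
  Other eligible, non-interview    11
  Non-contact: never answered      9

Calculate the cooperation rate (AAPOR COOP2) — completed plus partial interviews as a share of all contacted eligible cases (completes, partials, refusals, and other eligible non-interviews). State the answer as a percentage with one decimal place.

75.0%

Refusals = 25 + 6 = 31
Never reached = 9 + 17 = 26
Top: 121 + 5 = 126
Denom: 121 + 5 + 31 + 11 = 168
COOP2 = 126 / 168 = 0.7500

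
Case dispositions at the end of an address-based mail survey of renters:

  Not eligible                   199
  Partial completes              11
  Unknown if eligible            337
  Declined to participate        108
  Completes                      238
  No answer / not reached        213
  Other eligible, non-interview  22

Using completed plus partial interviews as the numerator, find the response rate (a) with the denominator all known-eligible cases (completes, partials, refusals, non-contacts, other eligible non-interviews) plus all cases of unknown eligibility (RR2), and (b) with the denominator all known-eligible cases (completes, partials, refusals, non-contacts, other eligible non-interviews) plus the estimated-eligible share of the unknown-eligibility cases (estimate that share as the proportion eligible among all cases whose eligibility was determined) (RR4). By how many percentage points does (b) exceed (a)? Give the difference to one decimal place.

2.7

Num → 238 + 11 = 249
Denom → 238 + 11 + 108 + 213 + 22 + 337 = 929
RR2 = 249 / 929 = 0.2680
Eligible (known) → 238 + 11 + 108 + 213 + 22 = 592
e = 592 / (592 + 199) = 592 / 791 = 0.7484
Estimated eligible among unknowns → 0.7484 × 337 = 252.21
Denom → 592 + 252.21 = 844.21
RR4 = 249 / 844.21 = 0.2950
Difference = 29.50 − 26.80 = 2.70 percentage points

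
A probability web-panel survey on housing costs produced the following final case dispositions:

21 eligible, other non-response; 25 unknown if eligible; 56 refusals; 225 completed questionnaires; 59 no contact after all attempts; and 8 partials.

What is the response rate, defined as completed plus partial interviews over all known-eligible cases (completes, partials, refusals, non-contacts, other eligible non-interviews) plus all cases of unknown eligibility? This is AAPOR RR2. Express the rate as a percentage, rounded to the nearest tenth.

Top → 225 + 8 = 233
Denom → 225 + 8 + 56 + 59 + 21 + 25 = 394
RR2 = 233 / 394 = 0.5914

59.1%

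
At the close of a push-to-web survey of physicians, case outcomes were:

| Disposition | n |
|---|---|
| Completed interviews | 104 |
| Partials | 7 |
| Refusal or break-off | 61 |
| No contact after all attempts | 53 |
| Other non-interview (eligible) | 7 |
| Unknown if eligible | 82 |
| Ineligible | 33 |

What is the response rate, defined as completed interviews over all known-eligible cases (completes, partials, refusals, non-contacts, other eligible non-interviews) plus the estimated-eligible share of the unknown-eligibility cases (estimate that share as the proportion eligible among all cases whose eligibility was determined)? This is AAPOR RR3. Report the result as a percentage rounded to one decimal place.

34.2%

Numerator: 104
Known eligible: 104 + 7 + 61 + 53 + 7 = 232
e = 232 / (232 + 33) = 232 / 265 = 0.8755
Estimated eligible among unknowns: 0.8755 × 82 = 71.79
Base: 232 + 71.79 = 303.79
RR3 = 104 / 303.79 = 0.3423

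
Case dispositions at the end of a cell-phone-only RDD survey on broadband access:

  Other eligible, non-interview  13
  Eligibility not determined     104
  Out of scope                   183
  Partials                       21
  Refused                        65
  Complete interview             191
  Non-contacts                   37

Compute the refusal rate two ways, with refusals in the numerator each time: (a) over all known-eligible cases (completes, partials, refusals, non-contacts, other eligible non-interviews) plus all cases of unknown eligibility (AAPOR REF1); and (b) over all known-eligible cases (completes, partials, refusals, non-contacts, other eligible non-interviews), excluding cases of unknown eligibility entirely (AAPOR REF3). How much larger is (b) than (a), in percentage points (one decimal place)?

4.8

Numerator = 65
Denom = 191 + 21 + 65 + 37 + 13 + 104 = 431
REF1 = 65 / 431 = 0.1508
Denom = 191 + 21 + 65 + 37 + 13 = 327
REF3 = 65 / 327 = 0.1988
Difference = 19.88 − 15.08 = 4.80 percentage points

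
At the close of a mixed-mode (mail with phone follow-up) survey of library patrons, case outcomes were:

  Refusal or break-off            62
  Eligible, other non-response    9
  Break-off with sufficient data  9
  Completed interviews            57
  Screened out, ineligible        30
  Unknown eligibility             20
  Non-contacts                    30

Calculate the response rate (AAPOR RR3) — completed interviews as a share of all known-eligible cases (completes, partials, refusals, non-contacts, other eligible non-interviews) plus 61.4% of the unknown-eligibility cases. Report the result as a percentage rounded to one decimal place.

31.8%

Top = 57
Eligible (known) = 57 + 9 + 62 + 30 + 9 = 167
e × U = 0.6140 × 20 = 12.28
Denom = 167 + 12.28 = 179.28
RR3 = 57 / 179.28 = 0.3179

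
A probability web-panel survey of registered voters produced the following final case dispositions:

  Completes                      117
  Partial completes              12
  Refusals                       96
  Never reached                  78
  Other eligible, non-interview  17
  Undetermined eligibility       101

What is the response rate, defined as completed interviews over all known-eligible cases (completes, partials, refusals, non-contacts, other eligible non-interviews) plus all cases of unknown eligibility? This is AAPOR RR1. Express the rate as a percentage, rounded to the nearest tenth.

27.8%

Num = 117
Denominator = 117 + 12 + 96 + 78 + 17 + 101 = 421
RR1 = 117 / 421 = 0.2779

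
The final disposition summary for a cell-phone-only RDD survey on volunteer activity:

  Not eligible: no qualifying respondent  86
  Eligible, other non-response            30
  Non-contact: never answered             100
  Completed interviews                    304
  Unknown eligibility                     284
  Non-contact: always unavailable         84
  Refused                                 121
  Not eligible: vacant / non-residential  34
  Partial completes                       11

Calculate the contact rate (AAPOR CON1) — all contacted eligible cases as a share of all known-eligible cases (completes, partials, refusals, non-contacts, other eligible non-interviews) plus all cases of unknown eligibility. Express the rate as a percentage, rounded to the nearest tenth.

No contact after all attempts = 100 + 84 = 184
Out of scope = 86 + 34 = 120
Top = 304 + 11 + 121 + 30 = 466
Base = 304 + 11 + 121 + 184 + 30 + 284 = 934
CON1 = 466 / 934 = 0.4989

49.9%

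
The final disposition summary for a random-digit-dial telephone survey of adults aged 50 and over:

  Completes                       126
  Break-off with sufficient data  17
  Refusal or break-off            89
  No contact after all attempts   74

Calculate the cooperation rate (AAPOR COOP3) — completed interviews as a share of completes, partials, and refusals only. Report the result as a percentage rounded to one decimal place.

Num → 126
Denom → 126 + 17 + 89 = 232
COOP3 = 126 / 232 = 0.5431

54.3%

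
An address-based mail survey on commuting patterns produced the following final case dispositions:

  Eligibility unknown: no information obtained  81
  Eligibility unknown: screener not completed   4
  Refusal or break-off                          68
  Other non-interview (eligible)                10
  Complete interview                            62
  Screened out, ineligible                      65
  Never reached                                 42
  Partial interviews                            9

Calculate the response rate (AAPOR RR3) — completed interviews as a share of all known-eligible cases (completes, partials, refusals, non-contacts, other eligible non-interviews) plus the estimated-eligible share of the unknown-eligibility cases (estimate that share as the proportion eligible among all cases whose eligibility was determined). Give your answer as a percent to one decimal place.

Eligibility not determined = 4 + 81 = 85
Top: 62
Determined eligible: 62 + 9 + 68 + 42 + 10 = 191
e = 191 / (191 + 65) = 191 / 256 = 0.7461
e × U: 0.7461 × 85 = 63.42
Denom: 191 + 63.42 = 254.42
RR3 = 62 / 254.42 = 0.2437

24.4%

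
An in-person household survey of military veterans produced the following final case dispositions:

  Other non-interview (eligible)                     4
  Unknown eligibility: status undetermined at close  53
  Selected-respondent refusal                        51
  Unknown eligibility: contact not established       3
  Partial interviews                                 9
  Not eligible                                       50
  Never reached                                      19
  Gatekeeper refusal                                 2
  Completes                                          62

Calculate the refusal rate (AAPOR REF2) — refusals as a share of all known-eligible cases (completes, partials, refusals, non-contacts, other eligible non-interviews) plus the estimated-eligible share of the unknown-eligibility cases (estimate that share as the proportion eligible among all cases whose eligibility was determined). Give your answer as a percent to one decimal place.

28.1%

Refusals = 2 + 51 = 53
Undetermined eligibility = 3 + 53 = 56
Num → 53
Eligible (known) → 62 + 9 + 53 + 19 + 4 = 147
e = 147 / (147 + 50) = 147 / 197 = 0.7462
Estimated eligible among unknowns → 0.7462 × 56 = 41.79
Denominator → 147 + 41.79 = 188.79
REF2 = 53 / 188.79 = 0.2807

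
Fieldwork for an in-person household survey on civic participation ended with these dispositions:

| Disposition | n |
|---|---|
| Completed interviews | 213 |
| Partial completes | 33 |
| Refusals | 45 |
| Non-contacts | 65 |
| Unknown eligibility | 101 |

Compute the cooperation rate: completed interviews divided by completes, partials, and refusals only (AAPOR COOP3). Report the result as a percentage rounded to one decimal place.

73.2%

Numerator = 213
Base = 213 + 33 + 45 = 291
COOP3 = 213 / 291 = 0.7320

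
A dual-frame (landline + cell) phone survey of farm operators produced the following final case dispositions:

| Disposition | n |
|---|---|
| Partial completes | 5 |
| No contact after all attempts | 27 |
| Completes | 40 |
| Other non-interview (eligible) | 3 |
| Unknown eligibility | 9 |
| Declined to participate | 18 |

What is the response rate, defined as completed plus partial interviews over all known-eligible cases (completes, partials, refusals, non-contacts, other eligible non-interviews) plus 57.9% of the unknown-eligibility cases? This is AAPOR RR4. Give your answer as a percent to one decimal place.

Numerator = 40 + 5 = 45
Determined eligible = 40 + 5 + 18 + 27 + 3 = 93
Eligible share of unknowns = 0.5790 × 9 = 5.21
Base = 93 + 5.21 = 98.21
RR4 = 45 / 98.21 = 0.4582

45.8%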